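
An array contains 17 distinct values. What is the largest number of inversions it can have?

A reversed (strictly descending) arrangement makes every pair an inversion, giving C(17, 2) inversions.
C(17, 2) = 17·16/2 = 136

136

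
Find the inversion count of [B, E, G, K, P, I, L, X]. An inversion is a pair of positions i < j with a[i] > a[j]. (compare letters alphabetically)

Element-by-element contributions:
B → none → 0
E → none → 0
G → none → 0
K → I → 1
P → I, L → 2
I → none → 0
L → none → 0
X → none → 0
Sum: 0 + 0 + 0 + 1 + 2 + 0 + 0 + 0 = 3

3 inversions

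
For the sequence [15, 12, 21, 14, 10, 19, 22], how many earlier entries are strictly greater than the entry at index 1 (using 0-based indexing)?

The element at index 1 is 12.
Elements before it: 15
Those larger than 12: 15

1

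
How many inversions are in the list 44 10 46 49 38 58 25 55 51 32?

Sweep left to right; for each value list the smaller values that follow it:
44: 4
10: 0
46: 3
49: 3
38: 2
58: 4
25: 0
55: 2
51: 1
32: 0
Sum: 4 + 0 + 3 + 3 + 2 + 4 + 0 + 2 + 1 + 0 = 19

19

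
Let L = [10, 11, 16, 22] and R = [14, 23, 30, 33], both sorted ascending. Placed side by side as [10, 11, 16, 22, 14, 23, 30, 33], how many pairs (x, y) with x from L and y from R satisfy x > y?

For each element r of the right run, count left-run elements greater than r:
r = 14: 16, 22 → 2
r = 23: none → 0
r = 30: none → 0
r = 33: none → 0
Cross-inversions: 2 + 0 + 0 + 0 = 2

2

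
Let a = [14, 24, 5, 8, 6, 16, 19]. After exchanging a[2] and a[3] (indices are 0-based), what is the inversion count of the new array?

Positions 2 and 3 hold 5 and 8; after swapping, the array is [14, 24, 8, 5, 6, 16, 19].
Sweep left to right; for each value list the smaller values that follow it:
14: 3
24: 5
8: 2
5: 0
6: 0
16: 0
19: 0
Sum: 3 + 5 + 2 + 0 + 0 + 0 + 0 = 10

Inversions: 10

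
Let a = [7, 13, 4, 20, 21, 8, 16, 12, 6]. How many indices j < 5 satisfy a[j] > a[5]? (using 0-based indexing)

3

The element at index 5 is 8.
Elements before it: 7, 13, 4, 20, 21
Those larger than 8: 13, 20, 21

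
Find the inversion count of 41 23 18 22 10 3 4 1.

26 inversions

Count, for each position, how many later elements it exceeds:
41: 7
23: 6
18: 4
22: 4
10: 3
3: 1
4: 1
1: 0
Sum: 7 + 6 + 4 + 4 + 3 + 1 + 1 + 0 = 26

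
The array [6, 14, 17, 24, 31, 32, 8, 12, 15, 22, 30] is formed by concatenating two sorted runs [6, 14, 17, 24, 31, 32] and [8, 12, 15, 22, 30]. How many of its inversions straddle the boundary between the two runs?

For each element r of the right run, count left-run elements greater than r:
r = 8: 14, 17, 24, 31, 32 → 5
r = 12: 14, 17, 24, 31, 32 → 5
r = 15: 17, 24, 31, 32 → 4
r = 22: 24, 31, 32 → 3
r = 30: 31, 32 → 2
Cross-inversions: 5 + 5 + 4 + 3 + 2 = 19

19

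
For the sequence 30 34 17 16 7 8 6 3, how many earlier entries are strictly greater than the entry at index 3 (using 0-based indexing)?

3 such elements

The element at index 3 is 16.
Elements before it: 30, 34, 17
Those larger than 16: 30, 34, 17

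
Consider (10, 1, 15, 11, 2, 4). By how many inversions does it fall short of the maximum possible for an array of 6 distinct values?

Maximum inversions for 6 distinct elements is C(6, 2) = 6·5/2 = 15.
Current inversions — for each element, count later smaller elements:
10: 3
1: 0
15: 3
11: 2
2: 0
4: 0
Current total: 3 + 0 + 3 + 2 + 0 + 0 = 8
Shortfall: 15 − 8 = 7

7 inversions short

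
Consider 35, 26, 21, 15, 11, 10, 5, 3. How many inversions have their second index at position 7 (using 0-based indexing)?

The element at index 7 is 3.
Elements before it: 35, 26, 21, 15, 11, 10, 5
Those larger than 3: 35, 26, 21, 15, 11, 10, 5

7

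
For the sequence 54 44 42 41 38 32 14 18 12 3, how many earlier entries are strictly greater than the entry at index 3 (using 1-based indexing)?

2 such elements

The element at index 3 is 42.
Elements before it: 54, 44
Those larger than 42: 54, 44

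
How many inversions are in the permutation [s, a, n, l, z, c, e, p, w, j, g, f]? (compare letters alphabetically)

Count, for each position, how many later elements it exceeds:
s: 9
a: 0
n: 6
l: 5
z: 7
c: 0
e: 0
p: 3
w: 3
j: 2
g: 1
f: 0
Sum: 9 + 0 + 6 + 5 + 7 + 0 + 0 + 3 + 3 + 2 + 1 + 0 = 36

36 inversions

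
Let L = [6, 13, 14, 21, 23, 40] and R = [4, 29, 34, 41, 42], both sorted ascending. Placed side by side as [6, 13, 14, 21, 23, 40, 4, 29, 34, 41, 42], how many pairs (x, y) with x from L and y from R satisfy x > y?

There are 8 cross-inversions.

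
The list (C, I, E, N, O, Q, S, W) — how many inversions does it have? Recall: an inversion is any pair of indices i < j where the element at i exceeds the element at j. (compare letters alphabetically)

Sweep left to right; for each value list the smaller values that follow it:
C: 0
I: 1
E: 0
N: 0
O: 0
Q: 0
S: 0
W: 0
Sum: 0 + 1 + 0 + 0 + 0 + 0 + 0 + 0 = 1

Inversions: 1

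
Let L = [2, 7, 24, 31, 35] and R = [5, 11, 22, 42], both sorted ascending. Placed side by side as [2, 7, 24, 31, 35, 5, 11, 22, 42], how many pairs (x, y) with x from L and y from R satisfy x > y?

For each element r of the right run, count left-run elements greater than r:
r = 5: 7, 24, 31, 35 → 4
r = 11: 24, 31, 35 → 3
r = 22: 24, 31, 35 → 3
r = 42: none → 0
Cross-inversions: 4 + 3 + 3 + 0 = 10

There are 10 split inversions.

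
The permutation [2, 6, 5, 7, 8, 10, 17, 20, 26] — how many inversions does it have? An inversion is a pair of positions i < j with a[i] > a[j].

There is 1 inversion.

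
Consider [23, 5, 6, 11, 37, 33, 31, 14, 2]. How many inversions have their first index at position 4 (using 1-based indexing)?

1

The element at index 4 is 11.
Elements after it: 37, 33, 31, 14, 2
Those smaller than 11: 2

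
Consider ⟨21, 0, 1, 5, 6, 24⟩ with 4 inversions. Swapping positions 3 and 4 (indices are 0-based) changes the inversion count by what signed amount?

Positions 3 and 4 hold 5 and 6; after swapping, the array is [21, 0, 1, 6, 5, 24].
Count, for each position, how many later elements it exceeds:
21: 4
0: 0
1: 0
6: 1
5: 0
24: 0
Sum: 4 + 0 + 0 + 1 + 0 + 0 = 5
Change: 5 − 4 = +1

+1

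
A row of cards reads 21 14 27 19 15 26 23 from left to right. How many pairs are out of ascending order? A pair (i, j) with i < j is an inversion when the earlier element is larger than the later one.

Element-by-element contributions:
21 → 14, 19, 15 → 3
14 → none → 0
27 → 19, 15, 26, 23 → 4
19 → 15 → 1
15 → none → 0
26 → 23 → 1
23 → none → 0
Sum: 3 + 0 + 4 + 1 + 0 + 1 + 0 = 9

9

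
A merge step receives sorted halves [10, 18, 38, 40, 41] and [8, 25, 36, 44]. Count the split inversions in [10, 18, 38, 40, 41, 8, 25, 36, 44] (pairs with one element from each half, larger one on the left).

Count, for every r in R, how many entries of L exceed r:
r = 8: 10, 18, 38, 40, 41 → 5
r = 25: 38, 40, 41 → 3
r = 36: 38, 40, 41 → 3
r = 44: none → 0
Cross-inversions: 5 + 3 + 3 + 0 = 11

11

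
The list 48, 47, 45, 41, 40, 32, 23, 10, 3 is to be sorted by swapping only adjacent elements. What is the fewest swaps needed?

36 adjacent swaps

The minimum number of adjacent swaps to sort an array equals its inversion count, since every such swap removes exactly one inversion.
Count inversions — for each element, later elements that are smaller:
48: 47, 45, 41, 40, 32, 23, 10, 3 → 8
47: 45, 41, 40, 32, 23, 10, 3 → 7
45: 41, 40, 32, 23, 10, 3 → 6
41: 40, 32, 23, 10, 3 → 5
40: 32, 23, 10, 3 → 4
32: 23, 10, 3 → 3
23: 10, 3 → 2
10: 3 → 1
3: none → 0
Total inversions: 8 + 7 + 6 + 5 + 4 + 3 + 2 + 1 + 0 = 36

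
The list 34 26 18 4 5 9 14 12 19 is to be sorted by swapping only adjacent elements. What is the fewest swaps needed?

21

Each adjacent swap fixes exactly one inversion, so the minimum swap count equals the number of inversions.
Count inversions — for each element, later elements that are smaller:
34: 26, 18, 4, 5, 9, 14, 12, 19 → 8
26: 18, 4, 5, 9, 14, 12, 19 → 7
18: 4, 5, 9, 14, 12 → 5
4: none → 0
5: none → 0
9: none → 0
14: 12 → 1
12: none → 0
19: none → 0
Total inversions: 8 + 7 + 5 + 0 + 0 + 0 + 1 + 0 + 0 = 21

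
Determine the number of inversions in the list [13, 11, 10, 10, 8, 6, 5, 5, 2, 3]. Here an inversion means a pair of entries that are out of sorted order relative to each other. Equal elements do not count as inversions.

42

Count, for each position, how many later elements it exceeds:
13: 9
11: 8
10: 6
10: 6
8: 5
6: 4
5: 2
5: 2
2: 0
3: 0
Sum: 9 + 8 + 6 + 6 + 5 + 4 + 2 + 2 + 0 + 0 = 42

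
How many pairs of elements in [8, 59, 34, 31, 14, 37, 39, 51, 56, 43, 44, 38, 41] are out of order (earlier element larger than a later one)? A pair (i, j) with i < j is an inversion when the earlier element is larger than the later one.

Element-by-element contributions:
8 → none → 0
59 → 34, 31, 14, 37, 39, 51, 56, 43, 44, 38, 41 → 11
34 → 31, 14 → 2
31 → 14 → 1
14 → none → 0
37 → none → 0
39 → 38 → 1
51 → 43, 44, 38, 41 → 4
56 → 43, 44, 38, 41 → 4
43 → 38, 41 → 2
44 → 38, 41 → 2
38 → none → 0
41 → none → 0
Sum: 0 + 11 + 2 + 1 + 0 + 0 + 1 + 4 + 4 + 2 + 2 + 0 + 0 = 27

27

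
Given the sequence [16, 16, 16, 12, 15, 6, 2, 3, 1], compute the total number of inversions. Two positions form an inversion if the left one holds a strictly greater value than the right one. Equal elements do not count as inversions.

Count, for each position, how many later elements it exceeds:
16: 6
16: 6
16: 6
12: 4
15: 4
6: 3
2: 1
3: 1
1: 0
Sum: 6 + 6 + 6 + 4 + 4 + 3 + 1 + 1 + 0 = 31

31 out-of-order pairs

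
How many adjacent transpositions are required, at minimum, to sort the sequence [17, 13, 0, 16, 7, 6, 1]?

Minimum adjacent swaps = number of inversions (each swap of adjacent out-of-order elements removes one inversion and no swap can remove more).
Count inversions — for each element, later elements that are smaller:
17: 13, 0, 16, 7, 6, 1 → 6
13: 0, 7, 6, 1 → 4
0: none → 0
16: 7, 6, 1 → 3
7: 6, 1 → 2
6: 1 → 1
1: none → 0
Total inversions: 6 + 4 + 0 + 3 + 2 + 1 + 0 = 16

16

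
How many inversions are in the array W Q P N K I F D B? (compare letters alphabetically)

36

For each element, count later entries that are smaller:
W → Q, P, N, K, I, F, D, B → 8
Q → P, N, K, I, F, D, B → 7
P → N, K, I, F, D, B → 6
N → K, I, F, D, B → 5
K → I, F, D, B → 4
I → F, D, B → 3
F → D, B → 2
D → B → 1
B → none → 0
Sum: 8 + 7 + 6 + 5 + 4 + 3 + 2 + 1 + 0 = 36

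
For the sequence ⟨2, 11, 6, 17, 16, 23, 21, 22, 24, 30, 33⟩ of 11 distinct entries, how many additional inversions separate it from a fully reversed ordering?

51 inversions short

Maximum inversions for 11 distinct elements is C(11, 2) = 11·10/2 = 55.
Current inversions — for each element, count later smaller elements:
2: 0
11: 1
6: 0
17: 1
16: 0
23: 2
21: 0
22: 0
24: 0
30: 0
33: 0
Current total: 0 + 1 + 0 + 1 + 0 + 2 + 0 + 0 + 0 + 0 + 0 = 4
Shortfall: 55 − 4 = 51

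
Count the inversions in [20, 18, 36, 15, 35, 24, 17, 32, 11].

Out-of-order pairs: 22

Count, for each position, how many later elements it exceeds:
20 → 18, 15, 17, 11 → 4
18 → 15, 17, 11 → 3
36 → 15, 35, 24, 17, 32, 11 → 6
15 → 11 → 1
35 → 24, 17, 32, 11 → 4
24 → 17, 11 → 2
17 → 11 → 1
32 → 11 → 1
11 → none → 0
Sum: 4 + 3 + 6 + 1 + 4 + 2 + 1 + 1 + 0 = 22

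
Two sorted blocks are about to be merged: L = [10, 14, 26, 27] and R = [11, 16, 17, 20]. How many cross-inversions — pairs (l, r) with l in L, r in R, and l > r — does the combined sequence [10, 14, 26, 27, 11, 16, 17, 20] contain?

Count, for every r in R, how many entries of L exceed r:
r = 11: 14, 26, 27 → 3
r = 16: 26, 27 → 2
r = 17: 26, 27 → 2
r = 20: 26, 27 → 2
Cross-inversions: 3 + 2 + 2 + 2 = 9

9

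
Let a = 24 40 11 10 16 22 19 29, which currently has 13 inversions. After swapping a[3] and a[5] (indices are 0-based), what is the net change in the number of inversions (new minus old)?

+3

Positions 3 and 5 hold 10 and 22; after swapping, the array is [24, 40, 11, 22, 16, 10, 19, 29].
Element-by-element contributions:
24: 5
40: 6
11: 1
22: 3
16: 1
10: 0
19: 0
29: 0
Sum: 5 + 6 + 1 + 3 + 1 + 0 + 0 + 0 = 16
Change: 16 − 13 = +3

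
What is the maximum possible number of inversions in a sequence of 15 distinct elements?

Inversions: 105

A reversed (strictly descending) arrangement makes every pair an inversion, giving C(15, 2) inversions.
C(15, 2) = 15·14/2 = 105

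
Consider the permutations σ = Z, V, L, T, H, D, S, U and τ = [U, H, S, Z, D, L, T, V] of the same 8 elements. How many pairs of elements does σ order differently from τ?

Assign each item its position (1..8) in the first ordering, then rewrite the second ordering as that position sequence:
positions: Z→1, V→2, L→3, T→4, H→5, D→6, S→7, U→8
second ordering as positions: [8, 5, 7, 1, 6, 3, 4, 2]
Discordant pairs = inversions in this position sequence.
8: 5, 7, 1, 6, 3, 4, 2 → 7
5: 1, 3, 4, 2 → 4
7: 1, 6, 3, 4, 2 → 5
1: 0
6: 3, 4, 2 → 3
3: 2 → 1
4: 2 → 1
2: 0
Total: 7 + 4 + 5 + 0 + 3 + 1 + 1 + 0 = 21

21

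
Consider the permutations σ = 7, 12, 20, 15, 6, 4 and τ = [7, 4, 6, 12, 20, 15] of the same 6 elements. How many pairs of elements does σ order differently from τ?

Assign each item its position (1..6) in the first ordering, then rewrite the second ordering as that position sequence:
positions: 7→1, 12→2, 20→3, 15→4, 6→5, 4→6
second ordering as positions: [1, 6, 5, 2, 3, 4]
Discordant pairs = inversions in this position sequence.
1: 0
6: 5, 2, 3, 4 → 4
5: 2, 3, 4 → 3
2: 0
3: 0
4: 0
Total: 0 + 4 + 3 + 0 + 0 + 0 = 7

7 discordant pairs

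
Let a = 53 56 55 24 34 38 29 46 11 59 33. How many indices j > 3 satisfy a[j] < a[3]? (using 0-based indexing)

The element at index 3 is 24.
Elements after it: 34, 38, 29, 46, 11, 59, 33
Those smaller than 24: 11

1 such element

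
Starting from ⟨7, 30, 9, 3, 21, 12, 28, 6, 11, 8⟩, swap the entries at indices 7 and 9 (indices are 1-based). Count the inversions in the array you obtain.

23 inversions

Positions 7 and 9 hold 28 and 11; after swapping, the array is [7, 30, 9, 3, 21, 12, 11, 6, 28, 8].
Sweep left to right; for each value list the smaller values that follow it:
7: 2
30: 8
9: 3
3: 0
21: 4
12: 3
11: 2
6: 0
28: 1
8: 0
Sum: 2 + 8 + 3 + 0 + 4 + 3 + 2 + 0 + 1 + 0 = 23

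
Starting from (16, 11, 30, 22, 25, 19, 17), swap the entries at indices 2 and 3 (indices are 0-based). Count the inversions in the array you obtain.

Positions 2 and 3 hold 30 and 22; after swapping, the array is [16, 11, 22, 30, 25, 19, 17].
Sweep left to right; for each value list the smaller values that follow it:
16 → 11 → 1
11 → none → 0
22 → 19, 17 → 2
30 → 25, 19, 17 → 3
25 → 19, 17 → 2
19 → 17 → 1
17 → none → 0
Sum: 1 + 0 + 2 + 3 + 2 + 1 + 0 = 9

9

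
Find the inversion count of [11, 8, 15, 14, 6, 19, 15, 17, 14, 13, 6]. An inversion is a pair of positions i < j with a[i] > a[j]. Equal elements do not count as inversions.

Inversions: 27

Element-by-element contributions:
11: 3
8: 2
15: 5
14: 3
6: 0
19: 5
15: 3
17: 3
14: 2
13: 1
6: 0
Sum: 3 + 2 + 5 + 3 + 0 + 5 + 3 + 3 + 2 + 1 + 0 = 27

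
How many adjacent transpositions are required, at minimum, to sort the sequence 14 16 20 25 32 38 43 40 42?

2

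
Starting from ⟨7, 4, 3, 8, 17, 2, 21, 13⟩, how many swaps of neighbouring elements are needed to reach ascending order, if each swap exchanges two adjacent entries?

There are 10 adjacent swaps.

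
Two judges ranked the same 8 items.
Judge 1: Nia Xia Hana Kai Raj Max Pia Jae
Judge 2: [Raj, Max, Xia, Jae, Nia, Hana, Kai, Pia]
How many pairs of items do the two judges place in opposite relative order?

13

Assign each item its position (1..8) in the first ordering, then rewrite the second ordering as that position sequence:
positions: Nia→1, Xia→2, Hana→3, Kai→4, Raj→5, Max→6, Pia→7, Jae→8
second ordering as positions: [5, 6, 2, 8, 1, 3, 4, 7]
Discordant pairs = inversions in this position sequence.
5: 2, 1, 3, 4 → 4
6: 2, 1, 3, 4 → 4
2: 1 → 1
8: 1, 3, 4, 7 → 4
1: 0
3: 0
4: 0
7: 0
Total: 4 + 4 + 1 + 4 + 0 + 0 + 0 + 0 = 13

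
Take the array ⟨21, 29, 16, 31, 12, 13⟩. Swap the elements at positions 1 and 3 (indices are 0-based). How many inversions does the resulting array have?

11

Positions 1 and 3 hold 29 and 31; after swapping, the array is [21, 31, 16, 29, 12, 13].
Sweep left to right; for each value list the smaller values that follow it:
21 → 16, 12, 13 → 3
31 → 16, 29, 12, 13 → 4
16 → 12, 13 → 2
29 → 12, 13 → 2
12 → none → 0
13 → none → 0
Sum: 3 + 4 + 2 + 2 + 0 + 0 = 11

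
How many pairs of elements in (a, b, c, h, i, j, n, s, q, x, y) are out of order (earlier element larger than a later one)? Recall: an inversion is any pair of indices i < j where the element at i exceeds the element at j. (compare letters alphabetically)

Element-by-element contributions:
a → none → 0
b → none → 0
c → none → 0
h → none → 0
i → none → 0
j → none → 0
n → none → 0
s → q → 1
q → none → 0
x → none → 0
y → none → 0
Sum: 0 + 0 + 0 + 0 + 0 + 0 + 0 + 1 + 0 + 0 + 0 = 1

Inversions: 1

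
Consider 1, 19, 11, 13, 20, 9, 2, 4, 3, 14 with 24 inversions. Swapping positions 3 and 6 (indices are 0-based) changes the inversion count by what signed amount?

-3

Positions 3 and 6 hold 13 and 2; after swapping, the array is [1, 19, 11, 2, 20, 9, 13, 4, 3, 14].
Element-by-element contributions:
1 → none → 0
19 → 11, 2, 9, 13, 4, 3, 14 → 7
11 → 2, 9, 4, 3 → 4
2 → none → 0
20 → 9, 13, 4, 3, 14 → 5
9 → 4, 3 → 2
13 → 4, 3 → 2
4 → 3 → 1
3 → none → 0
14 → none → 0
Sum: 0 + 7 + 4 + 0 + 5 + 2 + 2 + 1 + 0 + 0 = 21
Change: 21 − 24 = -3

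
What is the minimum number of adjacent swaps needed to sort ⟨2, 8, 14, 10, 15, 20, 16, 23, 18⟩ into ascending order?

4

The minimum number of adjacent swaps to sort an array equals its inversion count, since every such swap removes exactly one inversion.
Count inversions — for each element, later elements that are smaller:
2: none → 0
8: none → 0
14: 10 → 1
10: none → 0
15: none → 0
20: 16, 18 → 2
16: none → 0
23: 18 → 1
18: none → 0
Total inversions: 0 + 0 + 1 + 0 + 0 + 2 + 0 + 1 + 0 = 4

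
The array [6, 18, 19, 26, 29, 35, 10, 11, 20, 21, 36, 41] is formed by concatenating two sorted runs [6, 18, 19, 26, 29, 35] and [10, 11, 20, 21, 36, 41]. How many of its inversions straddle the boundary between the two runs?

16 cross-inversions

Count, for every r in R, how many entries of L exceed r:
r = 10: 18, 19, 26, 29, 35 → 5
r = 11: 18, 19, 26, 29, 35 → 5
r = 20: 26, 29, 35 → 3
r = 21: 26, 29, 35 → 3
r = 36: none → 0
r = 41: none → 0
Cross-inversions: 5 + 5 + 3 + 3 + 0 + 0 = 16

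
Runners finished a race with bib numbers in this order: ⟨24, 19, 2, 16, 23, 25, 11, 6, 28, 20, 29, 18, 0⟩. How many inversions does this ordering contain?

40

Sweep left to right; for each value list the smaller values that follow it:
24: 9
19: 6
2: 1
16: 3
23: 5
25: 5
11: 2
6: 1
28: 3
20: 2
29: 2
18: 1
0: 0
Sum: 9 + 6 + 1 + 3 + 5 + 5 + 2 + 1 + 3 + 2 + 2 + 1 + 0 = 40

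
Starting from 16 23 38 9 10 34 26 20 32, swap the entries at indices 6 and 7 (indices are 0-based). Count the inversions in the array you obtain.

14 inversions

Positions 6 and 7 hold 26 and 20; after swapping, the array is [16, 23, 38, 9, 10, 34, 20, 26, 32].
Element-by-element contributions:
16: 2
23: 3
38: 6
9: 0
10: 0
34: 3
20: 0
26: 0
32: 0
Sum: 2 + 3 + 6 + 0 + 0 + 3 + 0 + 0 + 0 = 14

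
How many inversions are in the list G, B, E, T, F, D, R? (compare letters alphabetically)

9 inversions

Out-of-order index pairs (0-indexed):
(0,1): G > B
(0,2): G > E
(0,4): G > F
(0,5): G > D
(2,5): E > D
(3,4): T > F
(3,5): T > D
(3,6): T > R
(4,5): F > D
That's 9 pairs.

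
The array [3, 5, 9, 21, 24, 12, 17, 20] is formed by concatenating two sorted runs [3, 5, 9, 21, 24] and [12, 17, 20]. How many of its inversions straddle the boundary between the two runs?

There are 6 split inversions.

Take each right-half value and tally the left-half values above it:
r = 12: 21, 24 → 2
r = 17: 21, 24 → 2
r = 20: 21, 24 → 2
Cross-inversions: 2 + 2 + 2 = 6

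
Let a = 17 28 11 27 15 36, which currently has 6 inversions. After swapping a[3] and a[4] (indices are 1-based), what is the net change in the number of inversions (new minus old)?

Positions 3 and 4 hold 11 and 27; after swapping, the array is [17, 28, 27, 11, 15, 36].
For each element, count later entries that are smaller:
17 → 11, 15 → 2
28 → 27, 11, 15 → 3
27 → 11, 15 → 2
11 → none → 0
15 → none → 0
36 → none → 0
Sum: 2 + 3 + 2 + 0 + 0 + 0 = 7
Change: 7 − 6 = +1

+1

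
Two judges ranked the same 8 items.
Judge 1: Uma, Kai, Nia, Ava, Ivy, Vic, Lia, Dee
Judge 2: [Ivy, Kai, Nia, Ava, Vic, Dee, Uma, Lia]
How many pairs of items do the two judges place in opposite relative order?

Discordant pairs: 10

Assign each item its position (1..8) in the first ordering, then rewrite the second ordering as that position sequence:
positions: Uma→1, Kai→2, Nia→3, Ava→4, Ivy→5, Vic→6, Lia→7, Dee→8
second ordering as positions: [5, 2, 3, 4, 6, 8, 1, 7]
Discordant pairs = inversions in this position sequence.
5: 2, 3, 4, 1 → 4
2: 1 → 1
3: 1 → 1
4: 1 → 1
6: 1 → 1
8: 1, 7 → 2
1: 0
7: 0
Total: 4 + 1 + 1 + 1 + 1 + 2 + 0 + 0 = 10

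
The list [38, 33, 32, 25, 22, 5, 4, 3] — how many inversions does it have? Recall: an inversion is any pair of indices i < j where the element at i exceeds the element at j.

There are 28 inversions.

Element-by-element contributions:
38 → 33, 32, 25, 22, 5, 4, 3 → 7
33 → 32, 25, 22, 5, 4, 3 → 6
32 → 25, 22, 5, 4, 3 → 5
25 → 22, 5, 4, 3 → 4
22 → 5, 4, 3 → 3
5 → 4, 3 → 2
4 → 3 → 1
3 → none → 0
Sum: 7 + 6 + 5 + 4 + 3 + 2 + 1 + 0 = 28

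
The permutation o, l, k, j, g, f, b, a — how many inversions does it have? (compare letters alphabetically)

For each element, count later entries that are smaller:
o: 7
l: 6
k: 5
j: 4
g: 3
f: 2
b: 1
a: 0
Sum: 7 + 6 + 5 + 4 + 3 + 2 + 1 + 0 = 28

28 inversions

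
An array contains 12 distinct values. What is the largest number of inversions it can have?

The maximum occurs when the array is in strictly decreasing order: every one of the C(12, 2) pairs is inverted.
C(12, 2) = 12·11/2 = 66

There are 66 inversions.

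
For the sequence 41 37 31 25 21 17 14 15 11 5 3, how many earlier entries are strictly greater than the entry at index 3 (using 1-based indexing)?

2 such elements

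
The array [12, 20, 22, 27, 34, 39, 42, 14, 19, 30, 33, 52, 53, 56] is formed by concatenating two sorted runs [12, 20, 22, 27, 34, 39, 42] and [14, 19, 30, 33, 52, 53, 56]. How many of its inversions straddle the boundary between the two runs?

18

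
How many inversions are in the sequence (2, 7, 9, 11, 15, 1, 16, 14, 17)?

Sweep left to right; for each value list the smaller values that follow it:
2: 1
7: 1
9: 1
11: 1
15: 2
1: 0
16: 1
14: 0
17: 0
Sum: 1 + 1 + 1 + 1 + 2 + 0 + 1 + 0 + 0 = 7

7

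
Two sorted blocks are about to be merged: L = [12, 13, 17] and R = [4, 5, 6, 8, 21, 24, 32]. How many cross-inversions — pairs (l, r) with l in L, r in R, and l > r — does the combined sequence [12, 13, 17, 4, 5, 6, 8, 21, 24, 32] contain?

Count, for every r in R, how many entries of L exceed r:
r = 4: 12, 13, 17 → 3
r = 5: 12, 13, 17 → 3
r = 6: 12, 13, 17 → 3
r = 8: 12, 13, 17 → 3
r = 21: none → 0
r = 24: none → 0
r = 32: none → 0
Cross-inversions: 3 + 3 + 3 + 3 + 0 + 0 + 0 = 12

Split inversions: 12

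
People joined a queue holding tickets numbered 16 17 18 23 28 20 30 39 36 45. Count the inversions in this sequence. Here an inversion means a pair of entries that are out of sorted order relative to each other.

3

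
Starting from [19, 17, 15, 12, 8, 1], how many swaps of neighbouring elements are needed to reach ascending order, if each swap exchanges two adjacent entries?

15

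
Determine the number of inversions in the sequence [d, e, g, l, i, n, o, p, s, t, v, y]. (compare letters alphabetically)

1 inversion

Sweep left to right; for each value list the smaller values that follow it:
d: 0
e: 0
g: 0
l: 1
i: 0
n: 0
o: 0
p: 0
s: 0
t: 0
v: 0
y: 0
Sum: 0 + 0 + 0 + 1 + 0 + 0 + 0 + 0 + 0 + 0 + 0 + 0 = 1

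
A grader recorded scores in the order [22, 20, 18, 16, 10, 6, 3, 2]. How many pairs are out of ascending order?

Sweep left to right; for each value list the smaller values that follow it:
22: 7
20: 6
18: 5
16: 4
10: 3
6: 2
3: 1
2: 0
Sum: 7 + 6 + 5 + 4 + 3 + 2 + 1 + 0 = 28

28 inversions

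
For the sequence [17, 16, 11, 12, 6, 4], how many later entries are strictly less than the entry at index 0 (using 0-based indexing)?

5 such elements

The element at index 0 is 17.
Elements after it: 16, 11, 12, 6, 4
Those smaller than 17: 16, 11, 12, 6, 4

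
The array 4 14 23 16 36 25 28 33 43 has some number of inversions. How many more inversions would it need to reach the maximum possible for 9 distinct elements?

32

Maximum inversions for 9 distinct elements is C(9, 2) = 9·8/2 = 36.
Current inversions — for each element, count later smaller elements:
4: 0
14: 0
23: 1
16: 0
36: 3
25: 0
28: 0
33: 0
43: 0
Current total: 0 + 0 + 1 + 0 + 3 + 0 + 0 + 0 + 0 = 4
Shortfall: 36 − 4 = 32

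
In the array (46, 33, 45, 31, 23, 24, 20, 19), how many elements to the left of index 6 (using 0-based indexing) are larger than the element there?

6 such elements

The element at index 6 is 20.
Elements before it: 46, 33, 45, 31, 23, 24
Those larger than 20: 46, 33, 45, 31, 23, 24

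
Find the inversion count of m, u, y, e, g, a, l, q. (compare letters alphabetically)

16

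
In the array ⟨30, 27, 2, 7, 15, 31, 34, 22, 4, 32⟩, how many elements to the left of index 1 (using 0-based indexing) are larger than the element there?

1

The element at index 1 is 27.
Elements before it: 30
Those larger than 27: 30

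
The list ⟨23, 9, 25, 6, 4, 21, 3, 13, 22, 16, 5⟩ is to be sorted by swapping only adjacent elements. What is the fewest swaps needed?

Minimum adjacent swaps = number of inversions (each swap of adjacent out-of-order elements removes one inversion and no swap can remove more).
Count inversions — for each element, later elements that are smaller:
23: 9, 6, 4, 21, 3, 13, 22, 16, 5 → 9
9: 6, 4, 3, 5 → 4
25: 6, 4, 21, 3, 13, 22, 16, 5 → 8
6: 4, 3, 5 → 3
4: 3 → 1
21: 3, 13, 16, 5 → 4
3: none → 0
13: 5 → 1
22: 16, 5 → 2
16: 5 → 1
5: none → 0
Total inversions: 9 + 4 + 8 + 3 + 1 + 4 + 0 + 1 + 2 + 1 + 0 = 33

33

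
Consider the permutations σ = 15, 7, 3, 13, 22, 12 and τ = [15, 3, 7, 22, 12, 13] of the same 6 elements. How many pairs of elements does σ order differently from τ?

Discordant pairs: 3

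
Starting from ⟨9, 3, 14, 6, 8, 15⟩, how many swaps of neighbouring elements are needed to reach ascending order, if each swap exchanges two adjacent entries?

5 swaps

The minimum number of adjacent swaps to sort an array equals its inversion count, since every such swap removes exactly one inversion.
Count inversions — for each element, later elements that are smaller:
9: 3, 6, 8 → 3
3: none → 0
14: 6, 8 → 2
6: none → 0
8: none → 0
15: none → 0
Total inversions: 3 + 0 + 2 + 0 + 0 + 0 = 5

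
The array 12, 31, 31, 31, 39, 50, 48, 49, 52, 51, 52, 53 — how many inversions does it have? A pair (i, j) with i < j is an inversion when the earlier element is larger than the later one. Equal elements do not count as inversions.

3 inversions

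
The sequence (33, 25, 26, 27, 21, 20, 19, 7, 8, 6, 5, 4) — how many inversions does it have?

Sweep left to right; for each value list the smaller values that follow it:
33 → 25, 26, 27, 21, 20, 19, 7, 8, 6, 5, 4 → 11
25 → 21, 20, 19, 7, 8, 6, 5, 4 → 8
26 → 21, 20, 19, 7, 8, 6, 5, 4 → 8
27 → 21, 20, 19, 7, 8, 6, 5, 4 → 8
21 → 20, 19, 7, 8, 6, 5, 4 → 7
20 → 19, 7, 8, 6, 5, 4 → 6
19 → 7, 8, 6, 5, 4 → 5
7 → 6, 5, 4 → 3
8 → 6, 5, 4 → 3
6 → 5, 4 → 2
5 → 4 → 1
4 → none → 0
Sum: 11 + 8 + 8 + 8 + 7 + 6 + 5 + 3 + 3 + 2 + 1 + 0 = 62

62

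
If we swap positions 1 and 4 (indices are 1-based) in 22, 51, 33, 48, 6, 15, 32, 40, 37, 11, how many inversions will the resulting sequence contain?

29

Positions 1 and 4 hold 22 and 48; after swapping, the array is [48, 51, 33, 22, 6, 15, 32, 40, 37, 11].
Sweep left to right; for each value list the smaller values that follow it:
48: 8
51: 8
33: 5
22: 3
6: 0
15: 1
32: 1
40: 2
37: 1
11: 0
Sum: 8 + 8 + 5 + 3 + 0 + 1 + 1 + 2 + 1 + 0 = 29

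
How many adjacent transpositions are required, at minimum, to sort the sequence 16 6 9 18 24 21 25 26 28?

3

The minimum number of adjacent swaps to sort an array equals its inversion count, since every such swap removes exactly one inversion.
Count inversions — for each element, later elements that are smaller:
16: 6, 9 → 2
6: none → 0
9: none → 0
18: none → 0
24: 21 → 1
21: none → 0
25: none → 0
26: none → 0
28: none → 0
Total inversions: 2 + 0 + 0 + 0 + 1 + 0 + 0 + 0 + 0 = 3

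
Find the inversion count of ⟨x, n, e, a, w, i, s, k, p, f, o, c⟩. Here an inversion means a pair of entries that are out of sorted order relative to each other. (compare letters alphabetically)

Element-by-element contributions:
x: 11
n: 6
e: 2
a: 0
w: 7
i: 2
s: 5
k: 2
p: 3
f: 1
o: 1
c: 0
Sum: 11 + 6 + 2 + 0 + 7 + 2 + 5 + 2 + 3 + 1 + 1 + 0 = 40

40 inversions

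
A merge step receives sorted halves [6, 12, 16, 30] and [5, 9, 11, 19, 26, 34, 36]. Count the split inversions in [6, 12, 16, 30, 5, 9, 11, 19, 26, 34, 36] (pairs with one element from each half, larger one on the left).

For each element r of the right run, count left-run elements greater than r:
r = 5: 6, 12, 16, 30 → 4
r = 9: 12, 16, 30 → 3
r = 11: 12, 16, 30 → 3
r = 19: 30 → 1
r = 26: 30 → 1
r = 34: none → 0
r = 36: none → 0
Cross-inversions: 4 + 3 + 3 + 1 + 1 + 0 + 0 = 12

12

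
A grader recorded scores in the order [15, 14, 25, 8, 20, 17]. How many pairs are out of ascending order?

Out-of-order index pairs (0-indexed):
(0,1): 15 > 14
(0,3): 15 > 8
(1,3): 14 > 8
(2,3): 25 > 8
(2,4): 25 > 20
(2,5): 25 > 17
(4,5): 20 > 17
That's 7 pairs.

7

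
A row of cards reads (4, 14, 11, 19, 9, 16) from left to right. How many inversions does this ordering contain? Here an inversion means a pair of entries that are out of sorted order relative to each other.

Inversions: 5

Element-by-element contributions:
4: 0
14: 2
11: 1
19: 2
9: 0
16: 0
Sum: 0 + 2 + 1 + 2 + 0 + 0 = 5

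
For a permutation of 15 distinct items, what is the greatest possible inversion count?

A reversed (strictly descending) arrangement makes every pair an inversion, giving C(15, 2) inversions.
C(15, 2) = 15·14/2 = 105

105 inversions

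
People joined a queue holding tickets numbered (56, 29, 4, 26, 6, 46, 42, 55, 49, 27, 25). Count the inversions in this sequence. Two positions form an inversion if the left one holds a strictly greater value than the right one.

28

For each element, count later entries that are smaller:
56 → 29, 4, 26, 6, 46, 42, 55, 49, 27, 25 → 10
29 → 4, 26, 6, 27, 25 → 5
4 → none → 0
26 → 6, 25 → 2
6 → none → 0
46 → 42, 27, 25 → 3
42 → 27, 25 → 2
55 → 49, 27, 25 → 3
49 → 27, 25 → 2
27 → 25 → 1
25 → none → 0
Sum: 10 + 5 + 0 + 2 + 0 + 3 + 2 + 3 + 2 + 1 + 0 = 28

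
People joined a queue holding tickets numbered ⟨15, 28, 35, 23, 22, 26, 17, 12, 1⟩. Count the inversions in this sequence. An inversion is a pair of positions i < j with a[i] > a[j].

Out-of-order pairs: 27

For each element, count later entries that are smaller:
15: 2
28: 6
35: 6
23: 4
22: 3
26: 3
17: 2
12: 1
1: 0
Sum: 2 + 6 + 6 + 4 + 3 + 3 + 2 + 1 + 0 = 27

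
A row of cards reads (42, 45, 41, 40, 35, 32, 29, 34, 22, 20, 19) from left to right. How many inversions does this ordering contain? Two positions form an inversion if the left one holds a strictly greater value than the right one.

Sweep left to right; for each value list the smaller values that follow it:
42: 9
45: 9
41: 8
40: 7
35: 6
32: 4
29: 3
34: 3
22: 2
20: 1
19: 0
Sum: 9 + 9 + 8 + 7 + 6 + 4 + 3 + 3 + 2 + 1 + 0 = 52

52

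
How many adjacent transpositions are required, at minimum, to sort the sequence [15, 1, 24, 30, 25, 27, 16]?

Minimum adjacent swaps = number of inversions (each swap of adjacent out-of-order elements removes one inversion and no swap can remove more).
Count inversions — for each element, later elements that are smaller:
15: 1 → 1
1: none → 0
24: 16 → 1
30: 25, 27, 16 → 3
25: 16 → 1
27: 16 → 1
16: none → 0
Total inversions: 1 + 0 + 1 + 3 + 1 + 1 + 0 = 7

There are 7 adjacent swaps.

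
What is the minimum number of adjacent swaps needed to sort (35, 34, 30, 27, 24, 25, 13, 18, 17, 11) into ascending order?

Minimum adjacent swaps = number of inversions (each swap of adjacent out-of-order elements removes one inversion and no swap can remove more).
Count inversions — for each element, later elements that are smaller:
35: 34, 30, 27, 24, 25, 13, 18, 17, 11 → 9
34: 30, 27, 24, 25, 13, 18, 17, 11 → 8
30: 27, 24, 25, 13, 18, 17, 11 → 7
27: 24, 25, 13, 18, 17, 11 → 6
24: 13, 18, 17, 11 → 4
25: 13, 18, 17, 11 → 4
13: 11 → 1
18: 17, 11 → 2
17: 11 → 1
11: none → 0
Total inversions: 9 + 8 + 7 + 6 + 4 + 4 + 1 + 2 + 1 + 0 = 42

Adjacent swaps: 42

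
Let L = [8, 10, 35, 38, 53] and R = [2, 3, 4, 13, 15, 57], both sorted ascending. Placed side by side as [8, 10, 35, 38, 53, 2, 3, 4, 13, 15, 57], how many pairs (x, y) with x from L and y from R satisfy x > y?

21 cross-inversions

For each element r of the right run, count left-run elements greater than r:
r = 2: 8, 10, 35, 38, 53 → 5
r = 3: 8, 10, 35, 38, 53 → 5
r = 4: 8, 10, 35, 38, 53 → 5
r = 13: 35, 38, 53 → 3
r = 15: 35, 38, 53 → 3
r = 57: none → 0
Cross-inversions: 5 + 5 + 5 + 3 + 3 + 0 = 21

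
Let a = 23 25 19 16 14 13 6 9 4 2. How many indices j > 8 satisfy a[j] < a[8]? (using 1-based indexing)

2 such elements

The element at index 8 is 9.
Elements after it: 4, 2
Those smaller than 9: 4, 2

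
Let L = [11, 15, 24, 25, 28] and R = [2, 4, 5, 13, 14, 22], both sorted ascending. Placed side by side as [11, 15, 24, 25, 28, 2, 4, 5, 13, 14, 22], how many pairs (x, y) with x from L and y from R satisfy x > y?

Split inversions: 26

For each element r of the right run, count left-run elements greater than r:
r = 2: 11, 15, 24, 25, 28 → 5
r = 4: 11, 15, 24, 25, 28 → 5
r = 5: 11, 15, 24, 25, 28 → 5
r = 13: 15, 24, 25, 28 → 4
r = 14: 15, 24, 25, 28 → 4
r = 22: 24, 25, 28 → 3
Cross-inversions: 5 + 5 + 5 + 4 + 4 + 3 = 26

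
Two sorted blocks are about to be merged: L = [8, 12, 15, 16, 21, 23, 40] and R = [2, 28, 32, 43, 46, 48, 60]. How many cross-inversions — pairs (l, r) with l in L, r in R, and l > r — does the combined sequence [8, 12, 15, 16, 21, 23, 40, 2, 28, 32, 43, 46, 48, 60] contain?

Take each right-half value and tally the left-half values above it:
r = 2: 8, 12, 15, 16, 21, 23, 40 → 7
r = 28: 40 → 1
r = 32: 40 → 1
r = 43: none → 0
r = 46: none → 0
r = 48: none → 0
r = 60: none → 0
Cross-inversions: 7 + 1 + 1 + 0 + 0 + 0 + 0 = 9

There are 9 cross-inversions.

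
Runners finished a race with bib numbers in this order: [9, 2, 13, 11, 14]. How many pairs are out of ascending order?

Out-of-order index pairs (0-indexed):
(0,1): 9 > 2
(2,3): 13 > 11
That's 2 pairs.

There are 2 inversions.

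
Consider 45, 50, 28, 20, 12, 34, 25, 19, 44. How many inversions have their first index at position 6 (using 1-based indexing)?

The element at index 6 is 34.
Elements after it: 25, 19, 44
Those smaller than 34: 25, 19

2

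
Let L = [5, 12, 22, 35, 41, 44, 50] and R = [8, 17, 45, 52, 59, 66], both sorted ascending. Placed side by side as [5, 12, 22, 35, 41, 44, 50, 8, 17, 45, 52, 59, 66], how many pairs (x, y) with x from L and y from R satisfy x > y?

12

For each element r of the right run, count left-run elements greater than r:
r = 8: 12, 22, 35, 41, 44, 50 → 6
r = 17: 22, 35, 41, 44, 50 → 5
r = 45: 50 → 1
r = 52: none → 0
r = 59: none → 0
r = 66: none → 0
Cross-inversions: 6 + 5 + 1 + 0 + 0 + 0 = 12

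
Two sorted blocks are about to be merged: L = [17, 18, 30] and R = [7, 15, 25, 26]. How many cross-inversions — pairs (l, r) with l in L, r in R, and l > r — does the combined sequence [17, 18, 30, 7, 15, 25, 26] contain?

8

Count, for every r in R, how many entries of L exceed r:
r = 7: 17, 18, 30 → 3
r = 15: 17, 18, 30 → 3
r = 25: 30 → 1
r = 26: 30 → 1
Cross-inversions: 3 + 3 + 1 + 1 = 8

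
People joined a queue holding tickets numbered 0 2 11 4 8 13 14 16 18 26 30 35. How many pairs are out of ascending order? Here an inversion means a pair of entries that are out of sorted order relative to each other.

2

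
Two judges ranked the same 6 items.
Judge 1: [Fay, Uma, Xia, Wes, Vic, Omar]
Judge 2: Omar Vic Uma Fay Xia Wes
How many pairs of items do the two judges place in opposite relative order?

10

Assign each item its position (1..6) in the first ordering, then rewrite the second ordering as that position sequence:
positions: Fay→1, Uma→2, Xia→3, Wes→4, Vic→5, Omar→6
second ordering as positions: [6, 5, 2, 1, 3, 4]
Discordant pairs = inversions in this position sequence.
6: 5, 2, 1, 3, 4 → 5
5: 2, 1, 3, 4 → 4
2: 1 → 1
1: 0
3: 0
4: 0
Total: 5 + 4 + 1 + 0 + 0 + 0 = 10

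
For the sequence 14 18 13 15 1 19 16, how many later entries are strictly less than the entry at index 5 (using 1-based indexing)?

The element at index 5 is 1.
Elements after it: 19, 16
None of them are smaller than 1.

0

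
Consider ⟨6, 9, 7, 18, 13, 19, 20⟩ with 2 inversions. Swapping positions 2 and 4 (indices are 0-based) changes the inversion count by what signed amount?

Positions 2 and 4 hold 7 and 13; after swapping, the array is [6, 9, 13, 18, 7, 19, 20].
For each element, count later entries that are smaller:
6: 0
9: 1
13: 1
18: 1
7: 0
19: 0
20: 0
Sum: 0 + 1 + 1 + 1 + 0 + 0 + 0 = 3
Change: 3 − 2 = +1

+1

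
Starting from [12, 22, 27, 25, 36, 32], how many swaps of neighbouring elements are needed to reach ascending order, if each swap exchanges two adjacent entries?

2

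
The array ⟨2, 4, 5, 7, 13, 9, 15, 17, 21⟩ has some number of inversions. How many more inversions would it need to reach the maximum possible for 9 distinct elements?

35

Maximum inversions for 9 distinct elements is C(9, 2) = 9·8/2 = 36.
Current inversions — for each element, count later smaller elements:
2: 0
4: 0
5: 0
7: 0
13: 1
9: 0
15: 0
17: 0
21: 0
Current total: 0 + 0 + 0 + 0 + 1 + 0 + 0 + 0 + 0 = 1
Shortfall: 36 − 1 = 35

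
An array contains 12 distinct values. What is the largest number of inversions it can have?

A reversed (strictly descending) arrangement makes every pair an inversion, giving C(12, 2) inversions.
C(12, 2) = 12·11/2 = 66

66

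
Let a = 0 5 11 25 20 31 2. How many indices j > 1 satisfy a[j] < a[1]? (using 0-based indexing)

1

The element at index 1 is 5.
Elements after it: 11, 25, 20, 31, 2
Those smaller than 5: 2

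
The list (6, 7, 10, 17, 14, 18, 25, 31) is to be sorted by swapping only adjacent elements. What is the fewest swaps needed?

1

Minimum adjacent swaps = number of inversions (each swap of adjacent out-of-order elements removes one inversion and no swap can remove more).
Count inversions — for each element, later elements that are smaller:
6: none → 0
7: none → 0
10: none → 0
17: 14 → 1
14: none → 0
18: none → 0
25: none → 0
31: none → 0
Total inversions: 0 + 0 + 0 + 1 + 0 + 0 + 0 + 0 = 1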